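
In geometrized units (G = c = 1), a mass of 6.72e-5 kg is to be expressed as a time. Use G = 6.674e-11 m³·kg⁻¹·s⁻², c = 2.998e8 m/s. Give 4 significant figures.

Mass → time via G/c³.
6.72e-5 kg × (G/c³) = 1.664e-40 s

1.664e-40 s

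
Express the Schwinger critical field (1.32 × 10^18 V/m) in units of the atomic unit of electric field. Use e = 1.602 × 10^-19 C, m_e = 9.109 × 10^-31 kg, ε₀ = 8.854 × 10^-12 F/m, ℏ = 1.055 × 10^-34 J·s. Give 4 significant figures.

2.573 × 10^6

atomic unit of electric field: E_au = E_h/(e a₀) = m_e²e⁵/((4πε₀)³ℏ⁴) = 5.131 × 10^11 V/m.
1.32 × 10^18 / 5.131 × 10^11 = 2.573 × 10^6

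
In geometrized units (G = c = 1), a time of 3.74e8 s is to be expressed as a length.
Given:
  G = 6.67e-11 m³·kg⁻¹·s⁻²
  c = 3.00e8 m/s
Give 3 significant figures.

Time → length via c.
3.74e8 s × (c) = 1.12e17 m

1.12e17 m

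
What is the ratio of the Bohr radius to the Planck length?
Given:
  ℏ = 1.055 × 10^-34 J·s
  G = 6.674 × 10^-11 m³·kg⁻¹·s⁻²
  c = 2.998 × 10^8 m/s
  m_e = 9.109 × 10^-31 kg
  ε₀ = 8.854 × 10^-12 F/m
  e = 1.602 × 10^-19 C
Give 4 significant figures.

3.277 × 10^24

Bohr radius: a₀ = 4πε₀ℏ²/(m_e e²) = 5.297 × 10^-11 m
Planck length: ℓ_P = √(ℏG/c³) = 1.616 × 10^-35 m
ratio = 5.297 × 10^-11 / 1.616 × 10^-35 = 3.277 × 10^24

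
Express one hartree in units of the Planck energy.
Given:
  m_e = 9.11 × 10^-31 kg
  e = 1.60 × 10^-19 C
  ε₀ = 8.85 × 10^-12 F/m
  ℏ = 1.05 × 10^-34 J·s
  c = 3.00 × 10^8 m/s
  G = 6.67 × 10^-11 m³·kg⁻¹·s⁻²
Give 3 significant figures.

hartree: E_h = m_e e⁴/(4πε₀ℏ)² = 4.38 × 10^-18 J
Planck energy: E_P = √(ℏc⁵/G) = 1.96 × 10^9 J
ratio = 4.38 × 10^-18 / 1.96 × 10^9 = 2.24 × 10^-27

2.24 × 10^-27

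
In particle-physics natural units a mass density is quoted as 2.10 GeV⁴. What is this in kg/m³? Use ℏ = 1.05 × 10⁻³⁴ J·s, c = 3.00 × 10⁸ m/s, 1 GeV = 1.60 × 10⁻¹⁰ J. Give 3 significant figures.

Mass density is [E]/(c²[L]³) = [E]⁴/(ℏ³c⁵).
1 GeV⁴ → 1/(ℏ³c⁵) × (1 GeV in J)⁴ = 2.33 × 10²⁰ kg/m³.
Result: 2.10 × 2.33 × 10²⁰ = 4.89 × 10²⁰ kg/m³.

4.89 × 10²⁰ kg/m³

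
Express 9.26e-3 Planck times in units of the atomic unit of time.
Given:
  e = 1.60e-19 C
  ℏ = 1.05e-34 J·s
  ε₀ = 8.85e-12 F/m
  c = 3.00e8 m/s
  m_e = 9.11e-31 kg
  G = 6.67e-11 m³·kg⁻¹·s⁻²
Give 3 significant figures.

2.07e-29

Planck time: t_P = √(ℏG/c⁵) = 5.37e-44 s
atomic unit of time: τ_au = (4πε₀)²ℏ³/(m_e e⁴) = 2.40e-17 s
9.26e-3 × 5.37e-44 / 2.40e-17 = 2.07e-29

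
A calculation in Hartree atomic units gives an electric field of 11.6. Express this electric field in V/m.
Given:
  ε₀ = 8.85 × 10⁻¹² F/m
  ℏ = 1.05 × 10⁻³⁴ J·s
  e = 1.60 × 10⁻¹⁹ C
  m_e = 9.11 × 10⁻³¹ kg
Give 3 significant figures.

One atomic unit of electric field: E_au = E_h/(e a₀) = m_e²e⁵/((4πε₀)³ℏ⁴) = 5.20 × 10¹¹ V/m.
11.6 × 5.20 × 10¹¹ V/m = 6.04 × 10¹² V/m

6.04 × 10¹² V/m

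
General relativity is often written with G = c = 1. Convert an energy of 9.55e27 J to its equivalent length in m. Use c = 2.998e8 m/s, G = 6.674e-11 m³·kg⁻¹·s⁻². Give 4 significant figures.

7.890e-17 m

Energy → length via G/c⁴.
9.55e27 J × (G/c⁴) = 7.890e-17 m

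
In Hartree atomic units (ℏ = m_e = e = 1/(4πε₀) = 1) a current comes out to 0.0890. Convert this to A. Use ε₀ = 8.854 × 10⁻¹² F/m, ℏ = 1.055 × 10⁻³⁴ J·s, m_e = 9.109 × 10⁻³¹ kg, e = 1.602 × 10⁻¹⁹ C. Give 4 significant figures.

One atomic unit of electric current: I_au = e E_h/ℏ = m_e e⁵/((4πε₀)²ℏ³) = 6.612 × 10⁻³ A.
0.0890 × 6.612 × 10⁻³ A = 5.885 × 10⁻⁴ A

5.885 × 10⁻⁴ A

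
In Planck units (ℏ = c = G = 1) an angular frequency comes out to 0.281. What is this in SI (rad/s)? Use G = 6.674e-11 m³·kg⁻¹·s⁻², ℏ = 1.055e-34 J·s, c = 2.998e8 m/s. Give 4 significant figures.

5.212e42 rad/s

One Planck angular frequency: ω_P = √(c⁵/(ℏG)) = 1.855e43 rad/s.
0.281 × 1.855e43 rad/s = 5.212e42 rad/s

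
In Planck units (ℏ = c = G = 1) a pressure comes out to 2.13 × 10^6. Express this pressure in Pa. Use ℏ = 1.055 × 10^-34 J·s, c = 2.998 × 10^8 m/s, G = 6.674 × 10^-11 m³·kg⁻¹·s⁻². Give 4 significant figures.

9.867 × 10^119 Pa

One Planck pressure: p_P = c⁷/(ℏG²) = 4.632 × 10^113 Pa.
2.13 × 10^6 × 4.632 × 10^113 Pa = 9.867 × 10^119 Pa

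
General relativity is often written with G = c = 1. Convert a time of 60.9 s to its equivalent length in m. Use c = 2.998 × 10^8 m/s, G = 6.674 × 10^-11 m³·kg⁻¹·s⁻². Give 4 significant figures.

1.826 × 10^10 m

Time → length via c.
60.9 s × (c) = 1.826 × 10^10 m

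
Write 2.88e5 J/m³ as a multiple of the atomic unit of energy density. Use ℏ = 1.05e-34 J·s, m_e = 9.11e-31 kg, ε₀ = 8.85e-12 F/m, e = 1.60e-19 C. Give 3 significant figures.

9.56e-9

atomic unit of energy density: u_au = E_h/a₀³ = m_e⁴e¹⁰/((4πε₀)⁵ℏ⁸) = 3.01e13 J/m³.
2.88e5 / 3.01e13 = 9.56e-9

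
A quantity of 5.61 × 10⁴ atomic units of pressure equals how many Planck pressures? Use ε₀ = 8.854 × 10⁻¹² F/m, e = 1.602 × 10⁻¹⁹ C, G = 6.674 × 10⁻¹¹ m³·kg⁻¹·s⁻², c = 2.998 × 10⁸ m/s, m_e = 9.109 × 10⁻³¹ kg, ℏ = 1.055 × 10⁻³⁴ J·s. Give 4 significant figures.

atomic unit of pressure: P_au = E_h/a₀³ = m_e⁴e¹⁰/((4πε₀)⁵ℏ⁸) = 2.929 × 10¹³ Pa
Planck pressure: p_P = c⁷/(ℏG²) = 4.632 × 10¹¹³ Pa
5.61 × 10⁴ × 2.929 × 10¹³ / 4.632 × 10¹¹³ = 3.547 × 10⁻⁹⁶

3.547 × 10⁻⁹⁶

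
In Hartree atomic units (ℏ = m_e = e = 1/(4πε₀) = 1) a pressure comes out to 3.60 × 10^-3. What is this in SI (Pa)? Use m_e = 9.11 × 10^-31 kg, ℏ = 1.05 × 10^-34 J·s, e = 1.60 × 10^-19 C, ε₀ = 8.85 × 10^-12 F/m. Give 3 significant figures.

1.08 × 10^11 Pa

One atomic unit of pressure: P_au = E_h/a₀³ = m_e⁴e¹⁰/((4πε₀)⁵ℏ⁸) = 3.01 × 10^13 Pa.
3.60 × 10^-3 × 3.01 × 10^13 Pa = 1.08 × 10^11 Pa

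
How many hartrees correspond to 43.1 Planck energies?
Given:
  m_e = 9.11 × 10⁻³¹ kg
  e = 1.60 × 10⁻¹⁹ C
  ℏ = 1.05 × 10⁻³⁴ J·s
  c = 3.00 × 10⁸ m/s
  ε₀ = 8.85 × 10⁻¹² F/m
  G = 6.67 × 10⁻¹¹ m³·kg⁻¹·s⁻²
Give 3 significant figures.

1.93 × 10²⁸

Planck energy: E_P = √(ℏc⁵/G) = 1.96 × 10⁹ J
hartree: E_h = m_e e⁴/(4πε₀ℏ)² = 4.38 × 10⁻¹⁸ J
43.1 × 1.96 × 10⁹ / 4.38 × 10⁻¹⁸ = 1.93 × 10²⁸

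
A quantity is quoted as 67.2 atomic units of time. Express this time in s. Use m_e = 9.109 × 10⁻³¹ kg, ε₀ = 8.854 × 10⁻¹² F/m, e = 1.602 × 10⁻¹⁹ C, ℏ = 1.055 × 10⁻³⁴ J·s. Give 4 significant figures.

1.628 × 10⁻¹⁵ s

One atomic unit of time: τ_au = (4πε₀)²ℏ³/(m_e e⁴) = 2.423 × 10⁻¹⁷ s.
67.2 × 2.423 × 10⁻¹⁷ s = 1.628 × 10⁻¹⁵ s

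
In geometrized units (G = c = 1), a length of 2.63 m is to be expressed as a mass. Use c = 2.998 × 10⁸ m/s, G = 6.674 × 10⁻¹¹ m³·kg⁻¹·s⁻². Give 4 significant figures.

Length → mass via c²/G.
2.63 m × (c²/G) = 3.542 × 10²⁷ kg

3.542 × 10²⁷ kg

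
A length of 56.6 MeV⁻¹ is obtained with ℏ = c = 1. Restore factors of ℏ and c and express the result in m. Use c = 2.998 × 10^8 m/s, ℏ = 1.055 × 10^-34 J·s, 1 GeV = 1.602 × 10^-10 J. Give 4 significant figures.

1.117 × 10^-11 m

A length is [E]⁻¹ in ℏ=c=1; restore one factor of ℏc.
1 GeV⁻¹ → ℏc × (1 GeV in J)⁻¹ = 1.974 × 10^-16 m.
Convert the energy scale: 56.6 MeV⁻¹ = 5.66 × 10^4 GeV⁻¹.
Result: 5.66 × 10^4 × 1.974 × 10^-16 = 1.117 × 10^-11 m.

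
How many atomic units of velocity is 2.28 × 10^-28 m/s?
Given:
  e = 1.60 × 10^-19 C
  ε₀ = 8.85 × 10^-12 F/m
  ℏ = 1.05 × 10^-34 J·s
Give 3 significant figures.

atomic unit of velocity: v_au = e²/(4πε₀ℏ) = 2.19 × 10^6 m/s.
2.28 × 10^-28 / 2.19 × 10^6 = 1.04 × 10^-34

1.04 × 10^-34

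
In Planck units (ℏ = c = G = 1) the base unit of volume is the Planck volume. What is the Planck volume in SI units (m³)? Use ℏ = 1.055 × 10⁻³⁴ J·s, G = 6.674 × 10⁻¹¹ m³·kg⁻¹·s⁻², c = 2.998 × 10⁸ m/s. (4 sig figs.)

V_P = (ℏG/c³)^(3/2)
  = √(1.784 × 10⁻²⁰⁹)
  = 4.224 × 10⁻¹⁰⁵ m³

4.224 × 10⁻¹⁰⁵ m³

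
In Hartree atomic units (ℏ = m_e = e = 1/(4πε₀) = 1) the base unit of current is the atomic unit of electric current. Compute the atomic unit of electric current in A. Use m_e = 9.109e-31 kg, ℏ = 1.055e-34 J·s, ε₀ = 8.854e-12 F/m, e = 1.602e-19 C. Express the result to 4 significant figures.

6.612e-3 A

I_au = e E_h/ℏ = m_e e⁵/((4πε₀)²ℏ³)
E_h = 4.354e-18 J
e·E_h/ℏ = 6.612e-3 A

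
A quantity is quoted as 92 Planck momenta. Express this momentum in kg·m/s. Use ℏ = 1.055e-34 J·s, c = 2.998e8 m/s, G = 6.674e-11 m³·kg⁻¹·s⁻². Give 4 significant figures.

One Planck momentum: p_P = √(ℏc³/G) = 6.527 kg·m/s.
92 × 6.527 kg·m/s = 600.4 kg·m/s

600.4 kg·m/s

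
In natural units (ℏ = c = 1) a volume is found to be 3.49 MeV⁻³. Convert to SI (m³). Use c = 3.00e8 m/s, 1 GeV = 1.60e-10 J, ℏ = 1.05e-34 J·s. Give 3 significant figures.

Volume is [L]³ = [E]⁻³·(ℏc)³.
1 GeV⁻³ → (ℏc)³ × (1 GeV in J)⁻³ = 7.63e-48 m³.
Convert the energy scale: 3.49 MeV⁻³ = 3.49e9 GeV⁻³.
Result: 3.49e9 × 7.63e-48 = 2.66e-38 m³.

2.66e-38 m³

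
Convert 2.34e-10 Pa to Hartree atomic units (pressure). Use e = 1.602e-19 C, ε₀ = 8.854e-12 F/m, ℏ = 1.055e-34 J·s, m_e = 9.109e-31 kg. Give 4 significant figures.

7.989e-24

atomic unit of pressure: P_au = E_h/a₀³ = m_e⁴e¹⁰/((4πε₀)⁵ℏ⁸) = 2.929e13 Pa.
2.34e-10 / 2.929e13 = 7.989e-24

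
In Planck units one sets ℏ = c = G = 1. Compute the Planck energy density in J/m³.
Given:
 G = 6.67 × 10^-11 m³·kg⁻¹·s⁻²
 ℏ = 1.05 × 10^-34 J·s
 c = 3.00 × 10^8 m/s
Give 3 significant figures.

4.68 × 10^113 J/m³

u_P = c⁷/(ℏG²)
  = 2.19 × 10^59 / 4.67 × 10^-55
  = 4.68 × 10^113 J/m³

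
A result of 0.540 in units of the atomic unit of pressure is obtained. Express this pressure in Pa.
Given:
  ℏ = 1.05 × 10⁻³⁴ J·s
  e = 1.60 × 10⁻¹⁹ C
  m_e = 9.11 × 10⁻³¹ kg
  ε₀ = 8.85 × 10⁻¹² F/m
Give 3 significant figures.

One atomic unit of pressure: P_au = E_h/a₀³ = m_e⁴e¹⁰/((4πε₀)⁵ℏ⁸) = 3.01 × 10¹³ Pa.
0.540 × 3.01 × 10¹³ Pa = 1.63 × 10¹³ Pa

1.63 × 10¹³ Pa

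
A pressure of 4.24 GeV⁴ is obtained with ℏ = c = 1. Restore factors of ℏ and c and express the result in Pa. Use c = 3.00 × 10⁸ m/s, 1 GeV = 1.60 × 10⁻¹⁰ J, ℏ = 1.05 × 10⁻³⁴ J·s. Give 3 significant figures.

8.89 × 10³⁷ Pa

Pressure is [E]/[L]³ = [E]⁴/(ℏc)³.
1 GeV⁴ → 1/(ℏc)³ × (1 GeV in J)⁴ = 2.10 × 10³⁷ Pa.
Result: 4.24 × 2.10 × 10³⁷ = 8.89 × 10³⁷ Pa.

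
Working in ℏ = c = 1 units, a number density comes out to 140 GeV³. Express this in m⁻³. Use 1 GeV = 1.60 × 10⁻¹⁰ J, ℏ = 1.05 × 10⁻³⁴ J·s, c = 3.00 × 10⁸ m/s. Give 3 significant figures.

1.83 × 10⁴⁹ m⁻³

Number density is [L]⁻³ = [E]³/(ℏc)³.
1 GeV³ → 1/(ℏc)³ × (1 GeV in J)³ = 1.31 × 10⁴⁷ m⁻³.
Result: 140 × 1.31 × 10⁴⁷ = 1.83 × 10⁴⁹ m⁻³.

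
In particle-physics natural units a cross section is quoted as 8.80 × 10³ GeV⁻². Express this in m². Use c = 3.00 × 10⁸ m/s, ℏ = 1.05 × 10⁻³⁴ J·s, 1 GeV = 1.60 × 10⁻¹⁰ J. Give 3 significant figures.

Area is [L]² = [E]⁻²·(ℏc)²; restore (ℏc)².
1 GeV⁻² → (ℏc)² × (1 GeV in J)⁻² = 3.88 × 10⁻³² m².
Result: 8.80 × 10³ × 3.88 × 10⁻³² = 3.41 × 10⁻²⁸ m².

3.41 × 10⁻²⁸ m²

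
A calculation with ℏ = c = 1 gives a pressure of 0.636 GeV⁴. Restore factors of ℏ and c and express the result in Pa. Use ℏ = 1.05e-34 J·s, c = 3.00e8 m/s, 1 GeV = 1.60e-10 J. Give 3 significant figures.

Pressure is [E]/[L]³ = [E]⁴/(ℏc)³.
1 GeV⁴ → 1/(ℏc)³ × (1 GeV in J)⁴ = 2.10e37 Pa.
Result: 0.636 × 2.10e37 = 1.33e37 Pa.

1.33e37 Pa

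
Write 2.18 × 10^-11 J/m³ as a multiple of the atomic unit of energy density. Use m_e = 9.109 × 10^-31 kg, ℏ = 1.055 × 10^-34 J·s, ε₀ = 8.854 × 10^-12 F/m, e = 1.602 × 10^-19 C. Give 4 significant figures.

atomic unit of energy density: u_au = E_h/a₀³ = m_e⁴e¹⁰/((4πε₀)⁵ℏ⁸) = 2.929 × 10^13 J/m³.
2.18 × 10^-11 / 2.929 × 10^13 = 7.442 × 10^-25

7.442 × 10^-25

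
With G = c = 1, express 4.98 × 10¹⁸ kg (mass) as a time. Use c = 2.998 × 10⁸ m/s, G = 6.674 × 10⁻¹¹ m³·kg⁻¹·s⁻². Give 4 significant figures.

Mass → time via G/c³.
4.98 × 10¹⁸ kg × (G/c³) = 1.233 × 10⁻¹⁷ s

1.233 × 10⁻¹⁷ s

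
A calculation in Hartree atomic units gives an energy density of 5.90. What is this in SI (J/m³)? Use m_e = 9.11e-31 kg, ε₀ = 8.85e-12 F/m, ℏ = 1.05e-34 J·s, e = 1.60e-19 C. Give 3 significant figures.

1.78e14 J/m³

One atomic unit of energy density: u_au = E_h/a₀³ = m_e⁴e¹⁰/((4πε₀)⁵ℏ⁸) = 3.01e13 J/m³.
5.90 × 3.01e13 J/m³ = 1.78e14 J/m³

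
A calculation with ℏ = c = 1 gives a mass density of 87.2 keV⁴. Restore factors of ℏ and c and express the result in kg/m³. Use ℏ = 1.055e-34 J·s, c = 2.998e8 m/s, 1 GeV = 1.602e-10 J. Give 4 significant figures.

Mass density is [E]/(c²[L]³) = [E]⁴/(ℏ³c⁵).
1 GeV⁴ → 1/(ℏ³c⁵) × (1 GeV in J)⁴ = 2.316e20 kg/m³.
Convert the energy scale: 87.2 keV⁴ = 8.72e-23 GeV⁴.
Result: 8.72e-23 × 2.316e20 = 0.02020 kg/m³.

0.02020 kg/m³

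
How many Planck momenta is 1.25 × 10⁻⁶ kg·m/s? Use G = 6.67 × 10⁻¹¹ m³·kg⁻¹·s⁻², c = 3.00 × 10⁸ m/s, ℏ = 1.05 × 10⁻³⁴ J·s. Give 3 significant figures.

Planck momentum: p_P = √(ℏc³/G) = 6.52 kg·m/s.
1.25 × 10⁻⁶ / 6.52 = 1.92 × 10⁻⁷

1.92 × 10⁻⁷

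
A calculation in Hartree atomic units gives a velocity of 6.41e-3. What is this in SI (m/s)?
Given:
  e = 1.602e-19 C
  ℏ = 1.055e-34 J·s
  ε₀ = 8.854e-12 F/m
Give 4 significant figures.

1.401e4 m/s

One atomic unit of velocity: v_au = e²/(4πε₀ℏ) = 2.186e6 m/s.
6.41e-3 × 2.186e6 m/s = 1.401e4 m/s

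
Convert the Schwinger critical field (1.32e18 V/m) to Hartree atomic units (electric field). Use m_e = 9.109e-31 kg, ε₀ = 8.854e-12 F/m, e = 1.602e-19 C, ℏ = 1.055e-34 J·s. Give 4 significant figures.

atomic unit of electric field: E_au = E_h/(e a₀) = m_e²e⁵/((4πε₀)³ℏ⁴) = 5.131e11 V/m.
1.32e18 / 5.131e11 = 2.573e6

2.573e6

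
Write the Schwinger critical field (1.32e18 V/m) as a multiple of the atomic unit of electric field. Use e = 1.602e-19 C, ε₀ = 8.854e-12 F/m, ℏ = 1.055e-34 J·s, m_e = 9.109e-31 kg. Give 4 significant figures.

2.573e6

atomic unit of electric field: E_au = E_h/(e a₀) = m_e²e⁵/((4πε₀)³ℏ⁴) = 5.131e11 V/m.
1.32e18 / 5.131e11 = 2.573e6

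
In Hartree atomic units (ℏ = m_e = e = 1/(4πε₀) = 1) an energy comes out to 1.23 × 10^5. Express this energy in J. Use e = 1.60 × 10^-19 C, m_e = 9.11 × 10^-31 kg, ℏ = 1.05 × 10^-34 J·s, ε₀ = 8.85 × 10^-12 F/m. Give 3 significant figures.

One hartree: E_h = m_e e⁴/(4πε₀ℏ)² = 4.38 × 10^-18 J.
1.23 × 10^5 × 4.38 × 10^-18 J = 5.39 × 10^-13 J

5.39 × 10^-13 J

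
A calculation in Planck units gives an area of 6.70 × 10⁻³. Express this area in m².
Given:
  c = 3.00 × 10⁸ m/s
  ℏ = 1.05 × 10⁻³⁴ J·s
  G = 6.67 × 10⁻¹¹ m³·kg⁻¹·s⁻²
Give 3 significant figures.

One Planck area: A_P = ℏG/c³ = 2.59 × 10⁻⁷⁰ m².
6.70 × 10⁻³ × 2.59 × 10⁻⁷⁰ m² = 1.74 × 10⁻⁷² m²

1.74 × 10⁻⁷² m²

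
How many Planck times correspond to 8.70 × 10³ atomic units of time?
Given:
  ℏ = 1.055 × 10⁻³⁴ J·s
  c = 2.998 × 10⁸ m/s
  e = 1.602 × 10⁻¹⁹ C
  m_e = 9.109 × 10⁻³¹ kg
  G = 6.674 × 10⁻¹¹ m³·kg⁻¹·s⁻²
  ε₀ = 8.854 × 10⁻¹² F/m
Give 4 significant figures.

atomic unit of time: τ_au = (4πε₀)²ℏ³/(m_e e⁴) = 2.423 × 10⁻¹⁷ s
Planck time: t_P = √(ℏG/c⁵) = 5.392 × 10⁻⁴⁴ s
8.70 × 10³ × 2.423 × 10⁻¹⁷ / 5.392 × 10⁻⁴⁴ = 3.909 × 10³⁰

3.909 × 10³⁰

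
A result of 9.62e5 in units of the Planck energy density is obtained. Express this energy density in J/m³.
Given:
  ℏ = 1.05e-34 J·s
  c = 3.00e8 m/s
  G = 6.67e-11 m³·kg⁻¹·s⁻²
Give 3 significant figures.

One Planck energy density: u_P = c⁷/(ℏG²) = 4.68e113 J/m³.
9.62e5 × 4.68e113 J/m³ = 4.50e119 J/m³

4.50e119 J/m³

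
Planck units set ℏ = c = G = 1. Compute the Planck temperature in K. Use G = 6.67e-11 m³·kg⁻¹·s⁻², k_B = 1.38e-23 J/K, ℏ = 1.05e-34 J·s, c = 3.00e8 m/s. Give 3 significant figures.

The unique combination of the constants set to 1 with dimensions of temperature is T_P = √(ℏc⁵/G) / k_B.
  = √(3.83e18) × 7.25e22
  = 1.42e32 K

1.42e32 K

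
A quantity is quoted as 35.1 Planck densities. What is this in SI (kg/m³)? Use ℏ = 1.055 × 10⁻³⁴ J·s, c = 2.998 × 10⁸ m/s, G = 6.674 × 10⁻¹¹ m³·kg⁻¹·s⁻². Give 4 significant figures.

One Planck density: ρ_P = c⁵/(ℏG²) = 5.154 × 10⁹⁶ kg/m³.
35.1 × 5.154 × 10⁹⁶ kg/m³ = 1.809 × 10⁹⁸ kg/m³

1.809 × 10⁹⁸ kg/m³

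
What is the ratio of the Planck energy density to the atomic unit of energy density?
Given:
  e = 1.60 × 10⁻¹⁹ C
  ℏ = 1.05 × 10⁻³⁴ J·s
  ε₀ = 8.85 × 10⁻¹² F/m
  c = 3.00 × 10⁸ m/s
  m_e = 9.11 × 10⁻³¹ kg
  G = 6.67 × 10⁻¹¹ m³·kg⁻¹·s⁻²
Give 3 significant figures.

1.55 × 10¹⁰⁰

Planck energy density: u_P = c⁷/(ℏG²) = 4.68 × 10¹¹³ J/m³
atomic unit of energy density: u_au = E_h/a₀³ = m_e⁴e¹⁰/((4πε₀)⁵ℏ⁸) = 3.01 × 10¹³ J/m³
ratio = 4.68 × 10¹¹³ / 3.01 × 10¹³ = 1.55 × 10¹⁰⁰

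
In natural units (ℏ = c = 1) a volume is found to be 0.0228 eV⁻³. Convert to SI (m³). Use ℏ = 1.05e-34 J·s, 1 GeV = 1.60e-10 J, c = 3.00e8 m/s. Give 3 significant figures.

1.74e-22 m³

Volume is [L]³ = [E]⁻³·(ℏc)³.
1 GeV⁻³ → (ℏc)³ × (1 GeV in J)⁻³ = 7.63e-48 m³.
Convert the energy scale: 0.0228 eV⁻³ = 2.28e25 GeV⁻³.
Result: 2.28e25 × 7.63e-48 = 1.74e-22 m³.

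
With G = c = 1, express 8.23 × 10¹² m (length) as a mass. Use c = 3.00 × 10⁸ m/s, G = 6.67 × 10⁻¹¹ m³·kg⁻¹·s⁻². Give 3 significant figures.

Length → mass via c²/G.
8.23 × 10¹² m × (c²/G) = 1.11 × 10⁴⁰ kg

1.11 × 10⁴⁰ kg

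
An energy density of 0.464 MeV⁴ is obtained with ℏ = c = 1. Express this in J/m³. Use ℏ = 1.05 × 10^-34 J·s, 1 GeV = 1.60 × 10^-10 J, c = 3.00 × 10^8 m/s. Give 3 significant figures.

[E]/[L]³ = [E]⁴/(ℏc)³; restore (ℏc)⁻³.
1 GeV⁴ → 1/(ℏc)³ × (1 GeV in J)⁴ = 2.10 × 10^37 J/m³.
Convert the energy scale: 0.464 MeV⁴ = 4.64 × 10^-13 GeV⁴.
Result: 4.64 × 10^-13 × 2.10 × 10^37 = 9.73 × 10^24 J/m³.

9.73 × 10^24 J/m³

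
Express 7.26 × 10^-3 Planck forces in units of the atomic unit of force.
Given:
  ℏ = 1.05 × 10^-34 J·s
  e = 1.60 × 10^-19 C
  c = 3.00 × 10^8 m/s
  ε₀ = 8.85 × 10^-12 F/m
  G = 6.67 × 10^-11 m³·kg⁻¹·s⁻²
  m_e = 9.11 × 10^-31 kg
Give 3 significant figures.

Planck force: F_P = c⁴/G = 1.21 × 10^44 N
atomic unit of force: F_au = E_h/a₀ = m_e²e⁶/((4πε₀)³ℏ⁴) = 8.33 × 10^-8 N
7.26 × 10^-3 × 1.21 × 10^44 / 8.33 × 10^-8 = 1.06 × 10^49

1.06 × 10^49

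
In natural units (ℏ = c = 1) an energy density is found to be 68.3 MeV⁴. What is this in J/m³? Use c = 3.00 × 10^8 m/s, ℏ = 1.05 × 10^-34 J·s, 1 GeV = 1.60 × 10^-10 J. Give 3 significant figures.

[E]/[L]³ = [E]⁴/(ℏc)³; restore (ℏc)⁻³.
1 GeV⁴ → 1/(ℏc)³ × (1 GeV in J)⁴ = 2.10 × 10^37 J/m³.
Convert the energy scale: 68.3 MeV⁴ = 6.83 × 10^-11 GeV⁴.
Result: 6.83 × 10^-11 × 2.10 × 10^37 = 1.43 × 10^27 J/m³.

1.43 × 10^27 J/m³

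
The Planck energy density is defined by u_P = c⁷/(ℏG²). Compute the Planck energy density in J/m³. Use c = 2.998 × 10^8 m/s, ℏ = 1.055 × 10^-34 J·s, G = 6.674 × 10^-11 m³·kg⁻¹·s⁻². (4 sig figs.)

u_P = c⁷/(ℏG²)
  = 2.177 × 10^59 / 4.699 × 10^-55
  = 4.632 × 10^113 J/m³

4.632 × 10^113 J/m³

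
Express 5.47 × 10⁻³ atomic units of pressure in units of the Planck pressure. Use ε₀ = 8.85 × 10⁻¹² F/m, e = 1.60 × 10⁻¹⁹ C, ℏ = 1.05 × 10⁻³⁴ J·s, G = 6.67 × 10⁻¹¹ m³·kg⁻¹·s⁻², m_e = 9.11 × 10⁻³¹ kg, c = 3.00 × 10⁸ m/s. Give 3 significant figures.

3.52 × 10⁻¹⁰³

atomic unit of pressure: P_au = E_h/a₀³ = m_e⁴e¹⁰/((4πε₀)⁵ℏ⁸) = 3.01 × 10¹³ Pa
Planck pressure: p_P = c⁷/(ℏG²) = 4.68 × 10¹¹³ Pa
5.47 × 10⁻³ × 3.01 × 10¹³ / 4.68 × 10¹¹³ = 3.52 × 10⁻¹⁰³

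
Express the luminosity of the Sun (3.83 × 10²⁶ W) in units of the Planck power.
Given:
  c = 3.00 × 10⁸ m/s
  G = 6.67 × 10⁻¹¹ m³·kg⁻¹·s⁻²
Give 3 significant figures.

1.05 × 10⁻²⁶

Planck power: P_P = c⁵/G = 3.64 × 10⁵² W.
3.83 × 10²⁶ / 3.64 × 10⁵² = 1.05 × 10⁻²⁶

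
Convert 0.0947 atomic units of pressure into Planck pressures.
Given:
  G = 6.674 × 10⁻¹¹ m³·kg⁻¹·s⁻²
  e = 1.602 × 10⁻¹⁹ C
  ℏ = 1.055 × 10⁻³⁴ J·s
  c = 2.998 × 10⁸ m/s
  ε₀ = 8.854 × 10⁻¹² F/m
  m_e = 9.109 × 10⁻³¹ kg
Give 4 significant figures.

5.988 × 10⁻¹⁰²

atomic unit of pressure: P_au = E_h/a₀³ = m_e⁴e¹⁰/((4πε₀)⁵ℏ⁸) = 2.929 × 10¹³ Pa
Planck pressure: p_P = c⁷/(ℏG²) = 4.632 × 10¹¹³ Pa
0.0947 × 2.929 × 10¹³ / 4.632 × 10¹¹³ = 5.988 × 10⁻¹⁰²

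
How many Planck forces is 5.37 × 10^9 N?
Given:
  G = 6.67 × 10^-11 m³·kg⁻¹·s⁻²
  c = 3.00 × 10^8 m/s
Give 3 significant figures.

Planck force: F_P = c⁴/G = 1.21 × 10^44 N.
5.37 × 10^9 / 1.21 × 10^44 = 4.42 × 10^-35

4.42 × 10^-35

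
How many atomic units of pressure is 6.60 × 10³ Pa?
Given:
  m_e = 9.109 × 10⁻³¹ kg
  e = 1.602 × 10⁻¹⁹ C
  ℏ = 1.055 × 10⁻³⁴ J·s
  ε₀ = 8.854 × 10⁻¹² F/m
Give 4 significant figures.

atomic unit of pressure: P_au = E_h/a₀³ = m_e⁴e¹⁰/((4πε₀)⁵ℏ⁸) = 2.929 × 10¹³ Pa.
6.60 × 10³ / 2.929 × 10¹³ = 2.253 × 10⁻¹⁰

2.253 × 10⁻¹⁰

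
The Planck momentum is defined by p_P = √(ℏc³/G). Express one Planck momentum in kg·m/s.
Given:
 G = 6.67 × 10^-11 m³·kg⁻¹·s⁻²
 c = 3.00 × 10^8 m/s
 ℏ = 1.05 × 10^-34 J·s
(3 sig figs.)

p_P = √(ℏc³/G)
  = √(42.5)
  = 6.52 kg·m/s

6.52 kg·m/s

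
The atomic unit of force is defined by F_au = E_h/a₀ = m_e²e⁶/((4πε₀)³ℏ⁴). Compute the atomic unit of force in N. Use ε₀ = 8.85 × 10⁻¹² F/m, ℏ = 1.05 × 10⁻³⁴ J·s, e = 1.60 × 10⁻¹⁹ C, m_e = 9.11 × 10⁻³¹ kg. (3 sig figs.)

8.33 × 10⁻⁸ N

F_au = E_h/a₀ = m_e²e⁶/((4πε₀)³ℏ⁴)
E_h = 4.38 × 10⁻¹⁸ J
a₀ = 5.26 × 10⁻¹¹ m
E_h/a₀ = 8.33 × 10⁻⁸ N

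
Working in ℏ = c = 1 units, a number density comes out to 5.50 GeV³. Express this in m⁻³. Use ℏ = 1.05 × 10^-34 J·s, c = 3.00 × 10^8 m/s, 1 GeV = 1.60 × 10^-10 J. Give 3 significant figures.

7.21 × 10^47 m⁻³

Number density is [L]⁻³ = [E]³/(ℏc)³.
1 GeV³ → 1/(ℏc)³ × (1 GeV in J)³ = 1.31 × 10^47 m⁻³.
Result: 5.50 × 1.31 × 10^47 = 7.21 × 10^47 m⁻³.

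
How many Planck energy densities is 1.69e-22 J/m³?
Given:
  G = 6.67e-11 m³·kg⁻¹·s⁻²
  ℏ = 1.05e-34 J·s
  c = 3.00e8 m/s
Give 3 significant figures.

3.61e-136

Planck energy density: u_P = c⁷/(ℏG²) = 4.68e113 J/m³.
1.69e-22 / 4.68e113 = 3.61e-136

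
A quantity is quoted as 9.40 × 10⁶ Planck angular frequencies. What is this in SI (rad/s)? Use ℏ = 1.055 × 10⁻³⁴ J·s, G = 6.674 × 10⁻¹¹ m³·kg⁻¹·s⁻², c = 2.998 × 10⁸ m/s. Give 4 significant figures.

One Planck angular frequency: ω_P = √(c⁵/(ℏG)) = 1.855 × 10⁴³ rad/s.
9.40 × 10⁶ × 1.855 × 10⁴³ rad/s = 1.743 × 10⁵⁰ rad/s

1.743 × 10⁵⁰ rad/s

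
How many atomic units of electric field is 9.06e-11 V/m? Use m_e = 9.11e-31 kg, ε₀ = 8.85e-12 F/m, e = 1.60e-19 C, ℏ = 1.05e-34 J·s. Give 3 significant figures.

atomic unit of electric field: E_au = E_h/(e a₀) = m_e²e⁵/((4πε₀)³ℏ⁴) = 5.20e11 V/m.
9.06e-11 / 5.20e11 = 1.74e-22

1.74e-22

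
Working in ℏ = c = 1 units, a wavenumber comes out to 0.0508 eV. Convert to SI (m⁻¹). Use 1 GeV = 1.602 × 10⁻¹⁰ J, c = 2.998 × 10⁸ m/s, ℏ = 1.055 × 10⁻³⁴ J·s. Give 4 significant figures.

Inverse length is [E]/(ℏc).
1 GeV → 1/(ℏc) × (1 GeV in J) = 5.065 × 10¹⁵ m⁻¹.
Convert the energy scale: 0.0508 eV = 5.08 × 10⁻¹¹ GeV.
Result: 5.08 × 10⁻¹¹ × 5.065 × 10¹⁵ = 2.573 × 10⁵ m⁻¹.

2.573 × 10⁵ m⁻¹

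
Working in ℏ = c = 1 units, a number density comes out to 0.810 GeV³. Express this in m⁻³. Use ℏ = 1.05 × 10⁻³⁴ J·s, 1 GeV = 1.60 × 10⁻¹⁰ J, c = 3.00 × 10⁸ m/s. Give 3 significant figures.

1.06 × 10⁴⁷ m⁻³

Number density is [L]⁻³ = [E]³/(ℏc)³.
1 GeV³ → 1/(ℏc)³ × (1 GeV in J)³ = 1.31 × 10⁴⁷ m⁻³.
Result: 0.810 × 1.31 × 10⁴⁷ = 1.06 × 10⁴⁷ m⁻³.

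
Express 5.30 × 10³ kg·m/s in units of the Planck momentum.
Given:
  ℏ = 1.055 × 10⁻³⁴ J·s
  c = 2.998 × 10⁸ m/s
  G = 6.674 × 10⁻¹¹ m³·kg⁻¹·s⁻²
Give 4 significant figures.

Planck momentum: p_P = √(ℏc³/G) = 6.527 kg·m/s.
5.30 × 10³ / 6.527 = 812.1

812.1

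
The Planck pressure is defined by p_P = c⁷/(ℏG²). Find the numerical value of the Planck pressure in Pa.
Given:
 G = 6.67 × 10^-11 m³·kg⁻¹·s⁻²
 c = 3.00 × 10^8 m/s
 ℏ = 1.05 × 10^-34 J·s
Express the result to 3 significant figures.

p_P = c⁷/(ℏG²)
  = 2.19 × 10^59 / 4.67 × 10^-55
  = 4.68 × 10^113 Pa

4.68 × 10^113 Pa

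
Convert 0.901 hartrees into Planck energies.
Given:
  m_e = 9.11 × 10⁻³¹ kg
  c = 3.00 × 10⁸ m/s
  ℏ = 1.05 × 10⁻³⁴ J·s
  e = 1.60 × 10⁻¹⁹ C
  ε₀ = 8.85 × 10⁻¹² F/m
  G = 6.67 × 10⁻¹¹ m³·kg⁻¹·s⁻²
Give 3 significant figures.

hartree: E_h = m_e e⁴/(4πε₀ℏ)² = 4.38 × 10⁻¹⁸ J
Planck energy: E_P = √(ℏc⁵/G) = 1.96 × 10⁹ J
0.901 × 4.38 × 10⁻¹⁸ / 1.96 × 10⁹ = 2.02 × 10⁻²⁷

2.02 × 10⁻²⁷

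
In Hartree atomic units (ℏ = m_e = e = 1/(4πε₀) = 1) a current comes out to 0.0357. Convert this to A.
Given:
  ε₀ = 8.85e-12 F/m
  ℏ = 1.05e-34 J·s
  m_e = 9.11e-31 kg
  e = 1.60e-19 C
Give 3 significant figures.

One atomic unit of electric current: I_au = e E_h/ℏ = m_e e⁵/((4πε₀)²ℏ³) = 6.67e-3 A.
0.0357 × 6.67e-3 A = 2.38e-4 A

2.38e-4 A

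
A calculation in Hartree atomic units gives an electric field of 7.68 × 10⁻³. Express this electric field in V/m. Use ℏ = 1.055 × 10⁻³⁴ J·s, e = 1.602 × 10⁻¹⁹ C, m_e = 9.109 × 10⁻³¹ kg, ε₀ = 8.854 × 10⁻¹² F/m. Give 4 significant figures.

One atomic unit of electric field: E_au = E_h/(e a₀) = m_e²e⁵/((4πε₀)³ℏ⁴) = 5.131 × 10¹¹ V/m.
7.68 × 10⁻³ × 5.131 × 10¹¹ V/m = 3.941 × 10⁹ V/m

3.941 × 10⁹ V/m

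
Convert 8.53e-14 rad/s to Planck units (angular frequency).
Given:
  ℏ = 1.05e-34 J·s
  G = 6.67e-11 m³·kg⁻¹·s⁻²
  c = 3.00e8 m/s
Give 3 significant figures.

4.58e-57

Planck angular frequency: ω_P = √(c⁵/(ℏG)) = 1.86e43 rad/s.
8.53e-14 / 1.86e43 = 4.58e-57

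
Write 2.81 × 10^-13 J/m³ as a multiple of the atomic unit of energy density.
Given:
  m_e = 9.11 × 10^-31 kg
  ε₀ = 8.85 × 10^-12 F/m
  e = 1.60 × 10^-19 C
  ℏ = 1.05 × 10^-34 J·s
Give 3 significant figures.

9.33 × 10^-27

atomic unit of energy density: u_au = E_h/a₀³ = m_e⁴e¹⁰/((4πε₀)⁵ℏ⁸) = 3.01 × 10^13 J/m³.
2.81 × 10^-13 / 3.01 × 10^13 = 9.33 × 10^-27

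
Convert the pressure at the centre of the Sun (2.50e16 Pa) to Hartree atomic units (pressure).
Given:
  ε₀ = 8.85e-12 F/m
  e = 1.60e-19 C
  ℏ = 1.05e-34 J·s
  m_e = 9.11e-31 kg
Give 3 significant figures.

atomic unit of pressure: P_au = E_h/a₀³ = m_e⁴e¹⁰/((4πε₀)⁵ℏ⁸) = 3.01e13 Pa.
2.50e16 / 3.01e13 = 830

830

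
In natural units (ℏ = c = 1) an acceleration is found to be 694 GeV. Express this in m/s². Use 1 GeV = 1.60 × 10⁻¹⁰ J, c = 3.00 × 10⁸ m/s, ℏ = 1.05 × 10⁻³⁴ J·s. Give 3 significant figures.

Acceleration is [L]/[T]² = c·[E]/ℏ.
1 GeV → c/ℏ × (1 GeV in J) = 4.57 × 10³² m/s².
Result: 694 × 4.57 × 10³² = 3.17 × 10³⁵ m/s².

3.17 × 10³⁵ m/s²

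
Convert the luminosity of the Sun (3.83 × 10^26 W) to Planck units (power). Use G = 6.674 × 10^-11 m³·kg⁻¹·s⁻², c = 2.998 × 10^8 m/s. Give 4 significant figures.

1.055 × 10^-26

Planck power: P_P = c⁵/G = 3.629 × 10^52 W.
3.83 × 10^26 / 3.629 × 10^52 = 1.055 × 10^-26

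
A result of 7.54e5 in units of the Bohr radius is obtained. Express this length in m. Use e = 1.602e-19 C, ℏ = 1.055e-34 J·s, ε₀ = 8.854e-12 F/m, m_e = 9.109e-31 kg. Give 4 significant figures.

3.994e-5 m

One Bohr radius: a₀ = 4πε₀ℏ²/(m_e e²) = 5.297e-11 m.
7.54e5 × 5.297e-11 m = 3.994e-5 m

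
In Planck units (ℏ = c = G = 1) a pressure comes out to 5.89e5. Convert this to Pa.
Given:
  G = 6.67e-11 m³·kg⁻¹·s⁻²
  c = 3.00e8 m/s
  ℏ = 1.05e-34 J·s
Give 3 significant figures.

2.76e119 Pa

One Planck pressure: p_P = c⁷/(ℏG²) = 4.68e113 Pa.
5.89e5 × 4.68e113 Pa = 2.76e119 Pa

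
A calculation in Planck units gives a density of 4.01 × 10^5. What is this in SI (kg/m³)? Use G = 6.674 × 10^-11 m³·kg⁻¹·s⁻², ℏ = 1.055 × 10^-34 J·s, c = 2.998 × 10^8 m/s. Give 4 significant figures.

One Planck density: ρ_P = c⁵/(ℏG²) = 5.154 × 10^96 kg/m³.
4.01 × 10^5 × 5.154 × 10^96 kg/m³ = 2.067 × 10^102 kg/m³

2.067 × 10^102 kg/m³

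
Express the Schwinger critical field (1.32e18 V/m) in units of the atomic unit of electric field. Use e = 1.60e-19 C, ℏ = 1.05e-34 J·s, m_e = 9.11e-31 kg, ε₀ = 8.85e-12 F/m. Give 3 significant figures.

atomic unit of electric field: E_au = E_h/(e a₀) = m_e²e⁵/((4πε₀)³ℏ⁴) = 5.20e11 V/m.
1.32e18 / 5.20e11 = 2.54e6

2.54e6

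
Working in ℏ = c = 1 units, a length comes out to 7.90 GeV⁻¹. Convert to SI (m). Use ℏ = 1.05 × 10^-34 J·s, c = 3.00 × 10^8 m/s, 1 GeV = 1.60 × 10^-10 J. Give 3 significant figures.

1.56 × 10^-15 m

A length is [E]⁻¹ in ℏ=c=1; restore one factor of ℏc.
1 GeV⁻¹ → ℏc × (1 GeV in J)⁻¹ = 1.97 × 10^-16 m.
Result: 7.90 × 1.97 × 10^-16 = 1.56 × 10^-15 m.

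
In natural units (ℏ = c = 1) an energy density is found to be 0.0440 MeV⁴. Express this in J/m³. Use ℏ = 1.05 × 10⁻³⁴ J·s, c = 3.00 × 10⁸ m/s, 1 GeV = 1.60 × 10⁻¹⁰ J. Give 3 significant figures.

9.23 × 10²³ J/m³

[E]/[L]³ = [E]⁴/(ℏc)³; restore (ℏc)⁻³.
1 GeV⁴ → 1/(ℏc)³ × (1 GeV in J)⁴ = 2.10 × 10³⁷ J/m³.
Convert the energy scale: 0.0440 MeV⁴ = 4.40 × 10⁻¹⁴ GeV⁴.
Result: 4.40 × 10⁻¹⁴ × 2.10 × 10³⁷ = 9.23 × 10²³ J/m³.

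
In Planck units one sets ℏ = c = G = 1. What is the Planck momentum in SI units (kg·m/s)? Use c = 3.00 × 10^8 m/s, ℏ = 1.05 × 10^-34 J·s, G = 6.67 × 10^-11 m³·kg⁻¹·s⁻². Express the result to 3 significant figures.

p_P = √(ℏc³/G)
  = √(42.5)
  = 6.52 kg·m/s

6.52 kg·m/s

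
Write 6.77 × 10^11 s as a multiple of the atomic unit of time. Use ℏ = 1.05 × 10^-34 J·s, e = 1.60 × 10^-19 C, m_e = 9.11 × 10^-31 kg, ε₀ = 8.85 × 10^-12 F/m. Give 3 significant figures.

2.82 × 10^28

atomic unit of time: τ_au = (4πε₀)²ℏ³/(m_e e⁴) = 2.40 × 10^-17 s.
6.77 × 10^11 / 2.40 × 10^-17 = 2.82 × 10^28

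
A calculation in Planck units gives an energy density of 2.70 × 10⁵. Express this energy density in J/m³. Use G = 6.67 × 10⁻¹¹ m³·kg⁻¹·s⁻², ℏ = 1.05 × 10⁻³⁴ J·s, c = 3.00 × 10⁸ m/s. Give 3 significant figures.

One Planck energy density: u_P = c⁷/(ℏG²) = 4.68 × 10¹¹³ J/m³.
2.70 × 10⁵ × 4.68 × 10¹¹³ J/m³ = 1.26 × 10¹¹⁹ J/m³

1.26 × 10¹¹⁹ J/m³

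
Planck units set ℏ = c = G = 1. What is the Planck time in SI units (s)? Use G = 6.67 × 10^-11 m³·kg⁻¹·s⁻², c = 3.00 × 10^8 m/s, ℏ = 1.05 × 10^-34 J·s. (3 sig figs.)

5.37 × 10^-44 s

The unique combination of the constants set to 1 with dimensions of time is t_P = √(ℏG/c⁵).
  = √(2.88 × 10^-87)
  = 5.37 × 10^-44 s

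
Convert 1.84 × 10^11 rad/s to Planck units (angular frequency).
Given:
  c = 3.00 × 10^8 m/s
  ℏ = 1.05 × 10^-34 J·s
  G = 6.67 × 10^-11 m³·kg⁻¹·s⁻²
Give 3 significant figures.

9.88 × 10^-33

Planck angular frequency: ω_P = √(c⁵/(ℏG)) = 1.86 × 10^43 rad/s.
1.84 × 10^11 / 1.86 × 10^43 = 9.88 × 10^-33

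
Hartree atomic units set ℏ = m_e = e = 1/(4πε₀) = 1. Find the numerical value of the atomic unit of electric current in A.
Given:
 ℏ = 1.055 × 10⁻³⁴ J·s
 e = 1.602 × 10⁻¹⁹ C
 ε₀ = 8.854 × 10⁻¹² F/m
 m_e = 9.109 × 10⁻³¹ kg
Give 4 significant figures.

6.612 × 10⁻³ A

The unique combination of the constants set to 1 with dimensions of current is I_au = e E_h/ℏ = m_e e⁵/((4πε₀)²ℏ³).
E_h = 4.354 × 10⁻¹⁸ J
e·E_h/ℏ = 6.612 × 10⁻³ A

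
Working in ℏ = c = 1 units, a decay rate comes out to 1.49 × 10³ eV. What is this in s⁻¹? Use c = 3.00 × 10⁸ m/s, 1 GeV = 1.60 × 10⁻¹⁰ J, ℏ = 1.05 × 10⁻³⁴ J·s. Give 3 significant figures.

2.27 × 10¹⁸ s⁻¹

A rate is [E]/ℏ; divide by ℏ.
1 GeV → 1/ℏ × (1 GeV in J) = 1.52 × 10²⁴ s⁻¹.
Convert the energy scale: 1.49 × 10³ eV = 1.49 × 10⁻⁶ GeV.
Result: 1.49 × 10⁻⁶ × 1.52 × 10²⁴ = 2.27 × 10¹⁸ s⁻¹.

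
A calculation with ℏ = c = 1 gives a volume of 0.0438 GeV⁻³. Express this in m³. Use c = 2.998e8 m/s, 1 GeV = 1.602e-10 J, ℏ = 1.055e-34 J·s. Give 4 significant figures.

3.371e-49 m³

Volume is [L]³ = [E]⁻³·(ℏc)³.
1 GeV⁻³ → (ℏc)³ × (1 GeV in J)⁻³ = 7.696e-48 m³.
Result: 0.0438 × 7.696e-48 = 3.371e-49 m³.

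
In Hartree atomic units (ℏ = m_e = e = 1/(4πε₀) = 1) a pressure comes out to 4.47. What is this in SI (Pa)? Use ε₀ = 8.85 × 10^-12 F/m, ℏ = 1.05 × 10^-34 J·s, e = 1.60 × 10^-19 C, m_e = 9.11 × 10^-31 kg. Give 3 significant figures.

One atomic unit of pressure: P_au = E_h/a₀³ = m_e⁴e¹⁰/((4πε₀)⁵ℏ⁸) = 3.01 × 10^13 Pa.
4.47 × 3.01 × 10^13 Pa = 1.35 × 10^14 Pa

1.35 × 10^14 Pa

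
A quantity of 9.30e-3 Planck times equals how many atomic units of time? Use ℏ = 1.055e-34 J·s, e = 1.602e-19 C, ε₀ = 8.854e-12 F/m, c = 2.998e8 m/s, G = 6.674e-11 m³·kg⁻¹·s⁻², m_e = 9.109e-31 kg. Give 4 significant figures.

2.070e-29

Planck time: t_P = √(ℏG/c⁵) = 5.392e-44 s
atomic unit of time: τ_au = (4πε₀)²ℏ³/(m_e e⁴) = 2.423e-17 s
9.30e-3 × 5.392e-44 / 2.423e-17 = 2.070e-29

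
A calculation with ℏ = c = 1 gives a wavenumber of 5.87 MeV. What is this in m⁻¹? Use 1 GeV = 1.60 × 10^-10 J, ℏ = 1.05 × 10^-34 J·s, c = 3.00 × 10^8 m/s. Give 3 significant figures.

Inverse length is [E]/(ℏc).
1 GeV → 1/(ℏc) × (1 GeV in J) = 5.08 × 10^15 m⁻¹.
Convert the energy scale: 5.87 MeV = 5.87 × 10^-3 GeV.
Result: 5.87 × 10^-3 × 5.08 × 10^15 = 2.98 × 10^13 m⁻¹.

2.98 × 10^13 m⁻¹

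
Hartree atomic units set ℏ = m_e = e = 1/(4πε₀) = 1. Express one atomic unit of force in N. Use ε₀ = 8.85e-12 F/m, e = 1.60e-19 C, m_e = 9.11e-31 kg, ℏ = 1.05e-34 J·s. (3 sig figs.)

8.33e-8 N

Dimensional analysis gives F_au = E_h/a₀ = m_e²e⁶/((4πε₀)³ℏ⁴).
E_h = 4.38e-18 J
a₀ = 5.26e-11 m
E_h/a₀ = 8.33e-8 N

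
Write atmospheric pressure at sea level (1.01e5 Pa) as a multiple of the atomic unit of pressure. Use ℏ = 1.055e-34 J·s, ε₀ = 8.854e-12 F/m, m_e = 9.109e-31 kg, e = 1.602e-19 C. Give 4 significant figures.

3.448e-9

atomic unit of pressure: P_au = E_h/a₀³ = m_e⁴e¹⁰/((4πε₀)⁵ℏ⁸) = 2.929e13 Pa.
1.01e5 / 2.929e13 = 3.448e-9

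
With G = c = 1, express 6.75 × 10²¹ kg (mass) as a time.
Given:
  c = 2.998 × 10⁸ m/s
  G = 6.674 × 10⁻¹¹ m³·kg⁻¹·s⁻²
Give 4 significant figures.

Mass → time via G/c³.
6.75 × 10²¹ kg × (G/c³) = 1.672 × 10⁻¹⁴ s

1.672 × 10⁻¹⁴ s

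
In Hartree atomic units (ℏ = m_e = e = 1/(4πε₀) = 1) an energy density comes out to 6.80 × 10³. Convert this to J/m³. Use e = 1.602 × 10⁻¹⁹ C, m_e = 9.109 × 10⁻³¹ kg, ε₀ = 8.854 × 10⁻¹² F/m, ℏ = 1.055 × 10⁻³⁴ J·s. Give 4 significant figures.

1.992 × 10¹⁷ J/m³

One atomic unit of energy density: u_au = E_h/a₀³ = m_e⁴e¹⁰/((4πε₀)⁵ℏ⁸) = 2.929 × 10¹³ J/m³.
6.80 × 10³ × 2.929 × 10¹³ J/m³ = 1.992 × 10¹⁷ J/m³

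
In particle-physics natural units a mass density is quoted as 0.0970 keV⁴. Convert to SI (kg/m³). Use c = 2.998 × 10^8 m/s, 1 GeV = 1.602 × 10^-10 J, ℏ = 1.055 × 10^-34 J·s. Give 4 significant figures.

2.246 × 10^-5 kg/m³

Mass density is [E]/(c²[L]³) = [E]⁴/(ℏ³c⁵).
1 GeV⁴ → 1/(ℏ³c⁵) × (1 GeV in J)⁴ = 2.316 × 10^20 kg/m³.
Convert the energy scale: 0.0970 keV⁴ = 9.70 × 10^-26 GeV⁴.
Result: 9.70 × 10^-26 × 2.316 × 10^20 = 2.246 × 10^-5 kg/m³.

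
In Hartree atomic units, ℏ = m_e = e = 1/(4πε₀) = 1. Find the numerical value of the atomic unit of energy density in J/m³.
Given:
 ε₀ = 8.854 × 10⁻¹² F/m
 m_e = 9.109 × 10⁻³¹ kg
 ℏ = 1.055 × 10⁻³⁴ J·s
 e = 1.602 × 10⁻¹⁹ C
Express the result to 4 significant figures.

Dimensional analysis gives u_au = E_h/a₀³ = m_e⁴e¹⁰/((4πε₀)⁵ℏ⁸).
E_h = 4.354 × 10⁻¹⁸ J
a₀ = 5.297 × 10⁻¹¹ m
E_h/a₀³ = 2.929 × 10¹³ J/m³

2.929 × 10¹³ J/m³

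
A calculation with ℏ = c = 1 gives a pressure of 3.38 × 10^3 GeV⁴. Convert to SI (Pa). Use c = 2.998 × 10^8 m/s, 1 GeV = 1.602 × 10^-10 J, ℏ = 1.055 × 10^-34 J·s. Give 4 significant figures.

Pressure is [E]/[L]³ = [E]⁴/(ℏc)³.
1 GeV⁴ → 1/(ℏc)³ × (1 GeV in J)⁴ = 2.082 × 10^37 Pa.
Result: 3.38 × 10^3 × 2.082 × 10^37 = 7.036 × 10^40 Pa.

7.036 × 10^40 Pa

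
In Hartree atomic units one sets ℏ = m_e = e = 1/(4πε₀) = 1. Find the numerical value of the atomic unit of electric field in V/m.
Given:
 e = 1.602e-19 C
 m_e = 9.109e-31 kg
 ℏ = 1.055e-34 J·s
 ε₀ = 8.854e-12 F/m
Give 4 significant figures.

5.131e11 V/m

E_au = E_h/(e a₀) = m_e²e⁵/((4πε₀)³ℏ⁴)
E_h = 4.354e-18 J
a₀ = 5.297e-11 m
E_h/(e·a₀) = 5.131e11 V/m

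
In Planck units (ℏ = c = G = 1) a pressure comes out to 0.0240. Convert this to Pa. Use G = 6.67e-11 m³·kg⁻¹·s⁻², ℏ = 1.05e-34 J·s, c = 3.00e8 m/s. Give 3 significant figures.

1.12e112 Pa

One Planck pressure: p_P = c⁷/(ℏG²) = 4.68e113 Pa.
0.0240 × 4.68e113 Pa = 1.12e112 Pa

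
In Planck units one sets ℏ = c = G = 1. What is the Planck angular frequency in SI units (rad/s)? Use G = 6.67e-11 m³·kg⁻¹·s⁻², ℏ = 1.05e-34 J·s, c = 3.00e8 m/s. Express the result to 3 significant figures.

ω_P = √(c⁵/(ℏG))
  = √(3.47e86)
  = 1.86e43 rad/s

1.86e43 rad/s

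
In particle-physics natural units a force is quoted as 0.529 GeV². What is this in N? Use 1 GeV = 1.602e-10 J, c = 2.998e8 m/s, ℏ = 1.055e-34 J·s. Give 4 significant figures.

4.292e5 N

Force is [E]/[L] = [E]²/(ℏc); restore (ℏc)⁻¹.
1 GeV² → 1/(ℏc) × (1 GeV in J)² = 8.114e5 N.
Result: 0.529 × 8.114e5 = 4.292e5 N.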